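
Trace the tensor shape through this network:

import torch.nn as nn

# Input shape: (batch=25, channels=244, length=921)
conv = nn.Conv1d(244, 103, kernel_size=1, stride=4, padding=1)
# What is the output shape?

Input shape: (25, 244, 921)
Output shape: (25, 103, 231)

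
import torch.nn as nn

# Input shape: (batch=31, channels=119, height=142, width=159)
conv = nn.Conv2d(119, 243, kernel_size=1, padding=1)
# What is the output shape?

Input shape: (31, 119, 142, 159)
Output shape: (31, 243, 144, 161)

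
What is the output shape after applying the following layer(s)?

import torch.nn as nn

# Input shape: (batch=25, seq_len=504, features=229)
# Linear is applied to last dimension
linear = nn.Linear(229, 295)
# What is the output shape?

Input shape: (25, 504, 229)
Output shape: (25, 504, 295)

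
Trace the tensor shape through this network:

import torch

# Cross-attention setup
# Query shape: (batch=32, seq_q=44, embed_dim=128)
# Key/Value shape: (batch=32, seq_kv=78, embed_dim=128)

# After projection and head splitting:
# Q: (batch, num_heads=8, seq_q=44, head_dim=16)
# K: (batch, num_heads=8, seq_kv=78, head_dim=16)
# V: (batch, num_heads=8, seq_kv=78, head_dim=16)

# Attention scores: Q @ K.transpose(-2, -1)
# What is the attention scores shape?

Input shape: (32, 44, 128)
Output shape: (32, 8, 44, 78)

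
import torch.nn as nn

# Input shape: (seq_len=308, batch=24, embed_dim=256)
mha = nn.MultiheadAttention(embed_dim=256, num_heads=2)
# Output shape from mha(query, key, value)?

Input shape: (308, 24, 256)
Output shape: (308, 24, 256)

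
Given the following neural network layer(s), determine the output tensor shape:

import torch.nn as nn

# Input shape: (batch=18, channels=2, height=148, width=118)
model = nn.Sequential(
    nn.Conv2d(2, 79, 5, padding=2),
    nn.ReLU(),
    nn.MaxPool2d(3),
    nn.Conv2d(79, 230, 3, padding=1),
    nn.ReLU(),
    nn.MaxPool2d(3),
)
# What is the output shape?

Input shape: (18, 2, 148, 118)
  -> after first Conv2d: (18, 79, 148, 118)
  -> after first MaxPool2d: (18, 79, 49, 39)
  -> after second Conv2d: (18, 230, 49, 39)
Output shape: (18, 230, 16, 13)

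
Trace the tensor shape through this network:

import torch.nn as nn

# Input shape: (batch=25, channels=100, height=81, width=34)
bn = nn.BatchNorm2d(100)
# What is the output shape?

Input shape: (25, 100, 81, 34)
Output shape: (25, 100, 81, 34)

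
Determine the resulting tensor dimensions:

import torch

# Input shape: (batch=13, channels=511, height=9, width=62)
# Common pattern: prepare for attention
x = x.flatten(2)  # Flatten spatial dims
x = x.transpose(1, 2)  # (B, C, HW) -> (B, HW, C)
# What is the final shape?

Input shape: (13, 511, 9, 62)
  -> after flatten(2): (13, 511, 558)
Output shape: (13, 558, 511)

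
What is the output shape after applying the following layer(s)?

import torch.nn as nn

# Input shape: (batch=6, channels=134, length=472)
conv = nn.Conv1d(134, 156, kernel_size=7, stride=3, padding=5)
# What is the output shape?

Input shape: (6, 134, 472)
Output shape: (6, 156, 159)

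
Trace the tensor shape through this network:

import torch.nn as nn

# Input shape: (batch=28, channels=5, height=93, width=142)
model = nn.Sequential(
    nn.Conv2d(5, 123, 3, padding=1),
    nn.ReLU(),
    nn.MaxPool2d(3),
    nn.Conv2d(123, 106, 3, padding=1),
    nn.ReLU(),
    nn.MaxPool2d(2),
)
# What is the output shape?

Input shape: (28, 5, 93, 142)
  -> after first Conv2d: (28, 123, 93, 142)
  -> after first MaxPool2d: (28, 123, 31, 47)
  -> after second Conv2d: (28, 106, 31, 47)
Output shape: (28, 106, 15, 23)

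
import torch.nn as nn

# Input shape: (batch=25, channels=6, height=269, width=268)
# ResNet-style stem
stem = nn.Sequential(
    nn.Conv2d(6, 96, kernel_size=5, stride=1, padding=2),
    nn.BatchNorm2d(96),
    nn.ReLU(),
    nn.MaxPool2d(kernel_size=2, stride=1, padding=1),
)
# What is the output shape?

Input shape: (25, 6, 269, 268)
  -> after Conv2d 5x5 stride=1: (25, 96, 269, 268)
Output shape: (25, 96, 270, 269)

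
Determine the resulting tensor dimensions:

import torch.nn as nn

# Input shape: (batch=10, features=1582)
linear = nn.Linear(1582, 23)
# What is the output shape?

Input shape: (10, 1582)
Output shape: (10, 23)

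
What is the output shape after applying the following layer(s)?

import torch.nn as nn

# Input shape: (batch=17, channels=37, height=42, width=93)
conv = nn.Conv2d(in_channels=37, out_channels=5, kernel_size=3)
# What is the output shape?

Input shape: (17, 37, 42, 93)
Output shape: (17, 5, 40, 91)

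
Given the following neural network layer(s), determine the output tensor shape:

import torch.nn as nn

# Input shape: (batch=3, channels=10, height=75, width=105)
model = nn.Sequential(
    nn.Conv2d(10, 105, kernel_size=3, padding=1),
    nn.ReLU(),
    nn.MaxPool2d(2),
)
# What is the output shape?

Input shape: (3, 10, 75, 105)
  -> after Conv2d: (3, 105, 75, 105)
  -> after ReLU: (3, 105, 75, 105)
Output shape: (3, 105, 37, 52)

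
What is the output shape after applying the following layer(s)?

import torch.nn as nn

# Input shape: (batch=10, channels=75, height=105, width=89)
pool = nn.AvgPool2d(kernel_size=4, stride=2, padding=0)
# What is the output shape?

Input shape: (10, 75, 105, 89)
Output shape: (10, 75, 51, 43)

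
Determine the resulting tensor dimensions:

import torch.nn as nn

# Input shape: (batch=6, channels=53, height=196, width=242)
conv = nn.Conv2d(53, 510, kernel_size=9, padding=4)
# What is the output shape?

Input shape: (6, 53, 196, 242)
Output shape: (6, 510, 196, 242)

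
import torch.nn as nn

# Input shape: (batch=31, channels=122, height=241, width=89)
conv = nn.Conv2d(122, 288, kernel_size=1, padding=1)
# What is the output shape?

Input shape: (31, 122, 241, 89)
Output shape: (31, 288, 243, 91)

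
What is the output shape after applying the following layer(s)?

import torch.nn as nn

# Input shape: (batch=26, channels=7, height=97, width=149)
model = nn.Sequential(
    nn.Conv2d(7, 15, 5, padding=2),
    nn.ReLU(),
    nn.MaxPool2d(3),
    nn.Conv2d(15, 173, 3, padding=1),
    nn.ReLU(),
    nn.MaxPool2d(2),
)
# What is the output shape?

Input shape: (26, 7, 97, 149)
  -> after first Conv2d: (26, 15, 97, 149)
  -> after first MaxPool2d: (26, 15, 32, 49)
  -> after second Conv2d: (26, 173, 32, 49)
Output shape: (26, 173, 16, 24)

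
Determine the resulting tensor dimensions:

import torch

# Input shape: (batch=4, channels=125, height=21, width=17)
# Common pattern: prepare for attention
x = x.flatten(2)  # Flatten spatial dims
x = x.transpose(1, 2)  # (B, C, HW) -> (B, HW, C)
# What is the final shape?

Input shape: (4, 125, 21, 17)
  -> after flatten(2): (4, 125, 357)
Output shape: (4, 357, 125)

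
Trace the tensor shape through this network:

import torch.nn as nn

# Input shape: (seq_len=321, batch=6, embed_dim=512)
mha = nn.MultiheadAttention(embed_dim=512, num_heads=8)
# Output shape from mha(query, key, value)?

Input shape: (321, 6, 512)
Output shape: (321, 6, 512)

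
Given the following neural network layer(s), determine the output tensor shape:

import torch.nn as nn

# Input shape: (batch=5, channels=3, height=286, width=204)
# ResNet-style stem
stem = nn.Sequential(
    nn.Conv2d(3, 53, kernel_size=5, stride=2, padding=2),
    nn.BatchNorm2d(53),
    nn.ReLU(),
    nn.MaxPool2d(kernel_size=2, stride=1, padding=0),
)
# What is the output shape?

Input shape: (5, 3, 286, 204)
  -> after Conv2d 5x5 stride=2: (5, 53, 143, 102)
Output shape: (5, 53, 142, 101)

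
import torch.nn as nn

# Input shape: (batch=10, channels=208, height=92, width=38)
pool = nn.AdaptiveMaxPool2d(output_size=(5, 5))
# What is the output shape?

Input shape: (10, 208, 92, 38)
Output shape: (10, 208, 5, 5)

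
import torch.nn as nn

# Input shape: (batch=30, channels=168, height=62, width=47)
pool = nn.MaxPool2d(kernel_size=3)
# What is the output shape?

Input shape: (30, 168, 62, 47)
Output shape: (30, 168, 20, 15)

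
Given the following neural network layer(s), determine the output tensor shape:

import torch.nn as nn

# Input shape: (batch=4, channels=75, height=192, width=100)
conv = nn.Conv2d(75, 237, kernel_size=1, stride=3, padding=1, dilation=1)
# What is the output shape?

Input shape: (4, 75, 192, 100)
Output shape: (4, 237, 65, 34)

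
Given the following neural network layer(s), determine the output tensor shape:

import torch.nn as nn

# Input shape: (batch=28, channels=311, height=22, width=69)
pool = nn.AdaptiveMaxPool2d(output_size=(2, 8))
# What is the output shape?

Input shape: (28, 311, 22, 69)
Output shape: (28, 311, 2, 8)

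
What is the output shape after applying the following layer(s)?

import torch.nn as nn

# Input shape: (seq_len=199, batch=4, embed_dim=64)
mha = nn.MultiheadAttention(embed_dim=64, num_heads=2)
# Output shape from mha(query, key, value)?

Input shape: (199, 4, 64)
Output shape: (199, 4, 64)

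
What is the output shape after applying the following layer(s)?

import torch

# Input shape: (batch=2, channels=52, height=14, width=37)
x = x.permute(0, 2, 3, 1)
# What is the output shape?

Input shape: (2, 52, 14, 37)
Output shape: (2, 14, 37, 52)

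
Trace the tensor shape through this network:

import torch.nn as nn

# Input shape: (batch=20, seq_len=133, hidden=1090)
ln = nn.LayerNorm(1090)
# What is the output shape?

Input shape: (20, 133, 1090)
Output shape: (20, 133, 1090)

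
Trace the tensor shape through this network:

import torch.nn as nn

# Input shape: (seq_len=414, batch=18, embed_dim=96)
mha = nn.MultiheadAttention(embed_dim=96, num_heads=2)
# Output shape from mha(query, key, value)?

Input shape: (414, 18, 96)
Output shape: (414, 18, 96)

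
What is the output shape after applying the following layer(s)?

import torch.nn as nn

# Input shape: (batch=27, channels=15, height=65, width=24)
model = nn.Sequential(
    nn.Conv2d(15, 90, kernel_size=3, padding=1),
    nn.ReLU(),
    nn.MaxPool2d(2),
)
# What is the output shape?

Input shape: (27, 15, 65, 24)
  -> after Conv2d: (27, 90, 65, 24)
  -> after ReLU: (27, 90, 65, 24)
Output shape: (27, 90, 32, 12)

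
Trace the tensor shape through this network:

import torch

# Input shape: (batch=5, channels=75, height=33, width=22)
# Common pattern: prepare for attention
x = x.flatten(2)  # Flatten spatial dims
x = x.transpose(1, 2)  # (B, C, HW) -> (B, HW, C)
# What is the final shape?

Input shape: (5, 75, 33, 22)
  -> after flatten(2): (5, 75, 726)
Output shape: (5, 726, 75)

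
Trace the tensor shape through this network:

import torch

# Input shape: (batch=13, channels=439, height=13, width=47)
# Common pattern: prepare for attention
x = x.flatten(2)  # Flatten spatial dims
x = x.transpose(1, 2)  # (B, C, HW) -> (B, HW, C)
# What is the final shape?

Input shape: (13, 439, 13, 47)
  -> after flatten(2): (13, 439, 611)
Output shape: (13, 611, 439)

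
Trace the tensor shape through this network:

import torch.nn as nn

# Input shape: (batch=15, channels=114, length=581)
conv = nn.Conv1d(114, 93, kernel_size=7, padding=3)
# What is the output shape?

Input shape: (15, 114, 581)
Output shape: (15, 93, 581)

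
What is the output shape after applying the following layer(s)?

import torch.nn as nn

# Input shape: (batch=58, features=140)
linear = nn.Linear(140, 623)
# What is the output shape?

Input shape: (58, 140)
Output shape: (58, 623)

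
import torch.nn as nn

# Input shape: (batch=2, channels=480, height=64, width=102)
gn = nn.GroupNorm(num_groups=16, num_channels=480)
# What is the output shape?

Input shape: (2, 480, 64, 102)
Output shape: (2, 480, 64, 102)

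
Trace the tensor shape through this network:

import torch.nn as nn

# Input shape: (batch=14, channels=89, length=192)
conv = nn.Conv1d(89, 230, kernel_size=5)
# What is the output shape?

Input shape: (14, 89, 192)
Output shape: (14, 230, 188)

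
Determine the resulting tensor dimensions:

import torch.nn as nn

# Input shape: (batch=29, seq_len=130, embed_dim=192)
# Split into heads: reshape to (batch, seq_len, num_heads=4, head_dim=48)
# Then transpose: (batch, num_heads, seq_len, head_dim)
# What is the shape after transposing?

Input shape: (29, 130, 192)
  -> after reshape: (29, 130, 4, 48)
Output shape: (29, 4, 130, 48)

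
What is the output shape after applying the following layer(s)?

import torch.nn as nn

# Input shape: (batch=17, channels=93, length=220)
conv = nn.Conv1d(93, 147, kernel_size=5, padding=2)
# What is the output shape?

Input shape: (17, 93, 220)
Output shape: (17, 147, 220)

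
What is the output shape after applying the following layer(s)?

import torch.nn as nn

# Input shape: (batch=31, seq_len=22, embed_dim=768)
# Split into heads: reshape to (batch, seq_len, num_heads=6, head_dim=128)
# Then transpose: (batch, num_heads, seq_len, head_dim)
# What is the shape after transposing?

Input shape: (31, 22, 768)
  -> after reshape: (31, 22, 6, 128)
Output shape: (31, 6, 22, 128)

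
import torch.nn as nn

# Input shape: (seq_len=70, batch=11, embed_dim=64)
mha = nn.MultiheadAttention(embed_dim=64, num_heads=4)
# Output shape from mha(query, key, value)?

Input shape: (70, 11, 64)
Output shape: (70, 11, 64)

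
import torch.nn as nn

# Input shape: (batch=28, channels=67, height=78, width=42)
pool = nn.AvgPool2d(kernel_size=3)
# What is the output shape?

Input shape: (28, 67, 78, 42)
Output shape: (28, 67, 26, 14)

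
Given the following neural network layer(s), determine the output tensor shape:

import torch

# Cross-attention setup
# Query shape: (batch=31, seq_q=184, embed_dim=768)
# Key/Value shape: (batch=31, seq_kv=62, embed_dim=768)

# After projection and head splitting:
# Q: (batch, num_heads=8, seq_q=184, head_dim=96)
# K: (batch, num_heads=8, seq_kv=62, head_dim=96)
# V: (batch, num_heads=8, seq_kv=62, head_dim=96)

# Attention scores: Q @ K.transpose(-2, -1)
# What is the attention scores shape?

Input shape: (31, 184, 768)
Output shape: (31, 8, 184, 62)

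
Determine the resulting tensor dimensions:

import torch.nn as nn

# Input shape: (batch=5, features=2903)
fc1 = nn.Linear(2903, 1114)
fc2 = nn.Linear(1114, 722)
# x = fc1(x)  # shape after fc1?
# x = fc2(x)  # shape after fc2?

Input shape: (5, 2903)
  -> after fc1: (5, 1114)
Output shape: (5, 722)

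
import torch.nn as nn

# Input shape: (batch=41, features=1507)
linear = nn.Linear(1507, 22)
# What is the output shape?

Input shape: (41, 1507)
Output shape: (41, 22)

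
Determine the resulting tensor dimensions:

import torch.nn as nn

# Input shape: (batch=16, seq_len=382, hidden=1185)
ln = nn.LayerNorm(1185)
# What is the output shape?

Input shape: (16, 382, 1185)
Output shape: (16, 382, 1185)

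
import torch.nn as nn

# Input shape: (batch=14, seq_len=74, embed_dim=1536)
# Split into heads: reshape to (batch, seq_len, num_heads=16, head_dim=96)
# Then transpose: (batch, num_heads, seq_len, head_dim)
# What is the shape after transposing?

Input shape: (14, 74, 1536)
  -> after reshape: (14, 74, 16, 96)
Output shape: (14, 16, 74, 96)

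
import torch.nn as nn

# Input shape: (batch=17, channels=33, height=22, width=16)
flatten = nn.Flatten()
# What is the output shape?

Input shape: (17, 33, 22, 16)
Output shape: (17, 11616)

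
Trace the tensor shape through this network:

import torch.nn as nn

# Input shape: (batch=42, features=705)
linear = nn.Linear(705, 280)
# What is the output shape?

Input shape: (42, 705)
Output shape: (42, 280)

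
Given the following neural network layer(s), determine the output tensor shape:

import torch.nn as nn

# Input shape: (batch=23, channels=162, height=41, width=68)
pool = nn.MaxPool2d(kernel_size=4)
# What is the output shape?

Input shape: (23, 162, 41, 68)
Output shape: (23, 162, 10, 17)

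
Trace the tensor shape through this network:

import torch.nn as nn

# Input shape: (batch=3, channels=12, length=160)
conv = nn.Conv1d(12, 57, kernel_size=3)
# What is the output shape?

Input shape: (3, 12, 160)
Output shape: (3, 57, 158)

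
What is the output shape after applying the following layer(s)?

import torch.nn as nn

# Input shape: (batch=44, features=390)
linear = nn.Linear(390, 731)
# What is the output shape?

Input shape: (44, 390)
Output shape: (44, 731)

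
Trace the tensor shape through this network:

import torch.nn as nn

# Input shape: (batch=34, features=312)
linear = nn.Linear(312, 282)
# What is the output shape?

Input shape: (34, 312)
Output shape: (34, 282)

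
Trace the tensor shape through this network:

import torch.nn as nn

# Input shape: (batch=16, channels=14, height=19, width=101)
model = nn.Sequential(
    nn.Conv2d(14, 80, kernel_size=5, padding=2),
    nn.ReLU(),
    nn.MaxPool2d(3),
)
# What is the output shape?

Input shape: (16, 14, 19, 101)
  -> after Conv2d: (16, 80, 19, 101)
  -> after ReLU: (16, 80, 19, 101)
Output shape: (16, 80, 6, 33)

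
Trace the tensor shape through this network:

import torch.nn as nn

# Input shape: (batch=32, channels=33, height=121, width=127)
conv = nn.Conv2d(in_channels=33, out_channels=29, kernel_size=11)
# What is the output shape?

Input shape: (32, 33, 121, 127)
Output shape: (32, 29, 111, 117)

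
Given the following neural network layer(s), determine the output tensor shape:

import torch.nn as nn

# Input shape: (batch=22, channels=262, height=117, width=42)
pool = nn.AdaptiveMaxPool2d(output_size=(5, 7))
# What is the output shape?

Input shape: (22, 262, 117, 42)
Output shape: (22, 262, 5, 7)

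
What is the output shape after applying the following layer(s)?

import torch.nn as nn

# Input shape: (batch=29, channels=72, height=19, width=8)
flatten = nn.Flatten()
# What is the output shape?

Input shape: (29, 72, 19, 8)
Output shape: (29, 10944)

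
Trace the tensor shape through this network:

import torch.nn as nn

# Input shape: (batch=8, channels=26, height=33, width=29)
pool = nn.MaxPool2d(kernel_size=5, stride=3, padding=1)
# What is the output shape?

Input shape: (8, 26, 33, 29)
Output shape: (8, 26, 11, 9)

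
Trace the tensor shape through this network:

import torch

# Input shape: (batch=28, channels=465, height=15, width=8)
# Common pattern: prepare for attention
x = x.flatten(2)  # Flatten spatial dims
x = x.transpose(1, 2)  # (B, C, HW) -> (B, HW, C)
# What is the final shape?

Input shape: (28, 465, 15, 8)
  -> after flatten(2): (28, 465, 120)
Output shape: (28, 120, 465)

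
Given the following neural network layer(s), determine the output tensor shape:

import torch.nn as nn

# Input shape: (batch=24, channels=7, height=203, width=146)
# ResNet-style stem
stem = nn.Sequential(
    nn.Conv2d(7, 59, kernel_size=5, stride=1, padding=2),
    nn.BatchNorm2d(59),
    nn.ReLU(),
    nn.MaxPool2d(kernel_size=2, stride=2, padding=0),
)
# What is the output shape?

Input shape: (24, 7, 203, 146)
  -> after Conv2d 5x5 stride=1: (24, 59, 203, 146)
Output shape: (24, 59, 101, 73)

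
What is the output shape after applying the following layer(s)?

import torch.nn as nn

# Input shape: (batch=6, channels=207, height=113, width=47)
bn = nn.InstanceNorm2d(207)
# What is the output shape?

Input shape: (6, 207, 113, 47)
Output shape: (6, 207, 113, 47)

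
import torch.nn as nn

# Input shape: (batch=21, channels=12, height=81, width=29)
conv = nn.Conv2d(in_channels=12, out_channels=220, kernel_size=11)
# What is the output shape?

Input shape: (21, 12, 81, 29)
Output shape: (21, 220, 71, 19)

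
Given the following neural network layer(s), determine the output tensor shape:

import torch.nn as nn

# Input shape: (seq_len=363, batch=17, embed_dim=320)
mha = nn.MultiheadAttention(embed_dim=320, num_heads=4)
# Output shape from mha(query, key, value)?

Input shape: (363, 17, 320)
Output shape: (363, 17, 320)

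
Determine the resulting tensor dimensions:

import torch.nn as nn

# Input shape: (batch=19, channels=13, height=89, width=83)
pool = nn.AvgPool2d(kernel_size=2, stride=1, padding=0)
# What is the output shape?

Input shape: (19, 13, 89, 83)
Output shape: (19, 13, 88, 82)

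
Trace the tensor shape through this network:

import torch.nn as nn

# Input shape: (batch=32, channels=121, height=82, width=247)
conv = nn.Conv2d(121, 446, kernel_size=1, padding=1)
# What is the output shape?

Input shape: (32, 121, 82, 247)
Output shape: (32, 446, 84, 249)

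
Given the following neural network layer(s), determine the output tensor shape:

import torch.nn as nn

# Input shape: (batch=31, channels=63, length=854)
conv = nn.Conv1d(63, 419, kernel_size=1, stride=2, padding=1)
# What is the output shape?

Input shape: (31, 63, 854)
Output shape: (31, 419, 428)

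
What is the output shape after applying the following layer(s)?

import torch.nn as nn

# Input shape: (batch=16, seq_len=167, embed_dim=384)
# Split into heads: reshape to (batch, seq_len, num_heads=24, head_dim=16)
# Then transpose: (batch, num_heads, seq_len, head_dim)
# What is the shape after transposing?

Input shape: (16, 167, 384)
  -> after reshape: (16, 167, 24, 16)
Output shape: (16, 24, 167, 16)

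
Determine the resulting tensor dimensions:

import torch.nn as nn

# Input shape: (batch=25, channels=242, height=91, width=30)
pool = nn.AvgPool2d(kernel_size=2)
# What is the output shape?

Input shape: (25, 242, 91, 30)
Output shape: (25, 242, 45, 15)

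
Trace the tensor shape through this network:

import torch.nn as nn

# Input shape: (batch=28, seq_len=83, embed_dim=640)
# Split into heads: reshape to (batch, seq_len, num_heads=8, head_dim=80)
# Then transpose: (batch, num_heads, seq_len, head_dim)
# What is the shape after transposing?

Input shape: (28, 83, 640)
  -> after reshape: (28, 83, 8, 80)
Output shape: (28, 8, 83, 80)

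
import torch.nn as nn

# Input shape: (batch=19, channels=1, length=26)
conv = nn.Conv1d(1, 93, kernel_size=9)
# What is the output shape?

Input shape: (19, 1, 26)
Output shape: (19, 93, 18)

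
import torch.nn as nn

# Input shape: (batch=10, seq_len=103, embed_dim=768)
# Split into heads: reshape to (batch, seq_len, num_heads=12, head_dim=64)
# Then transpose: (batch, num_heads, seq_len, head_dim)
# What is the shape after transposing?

Input shape: (10, 103, 768)
  -> after reshape: (10, 103, 12, 64)
Output shape: (10, 12, 103, 64)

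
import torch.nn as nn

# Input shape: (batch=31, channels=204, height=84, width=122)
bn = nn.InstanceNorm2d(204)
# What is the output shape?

Input shape: (31, 204, 84, 122)
Output shape: (31, 204, 84, 122)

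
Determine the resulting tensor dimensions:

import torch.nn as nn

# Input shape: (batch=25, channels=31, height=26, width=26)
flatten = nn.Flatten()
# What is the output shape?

Input shape: (25, 31, 26, 26)
Output shape: (25, 20956)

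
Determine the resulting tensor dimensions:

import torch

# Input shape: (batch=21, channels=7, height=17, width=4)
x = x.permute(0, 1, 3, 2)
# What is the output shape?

Input shape: (21, 7, 17, 4)
Output shape: (21, 7, 4, 17)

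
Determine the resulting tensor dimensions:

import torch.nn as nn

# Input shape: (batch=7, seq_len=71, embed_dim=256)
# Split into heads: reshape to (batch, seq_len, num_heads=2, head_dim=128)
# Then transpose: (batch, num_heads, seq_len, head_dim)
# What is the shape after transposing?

Input shape: (7, 71, 256)
  -> after reshape: (7, 71, 2, 128)
Output shape: (7, 2, 71, 128)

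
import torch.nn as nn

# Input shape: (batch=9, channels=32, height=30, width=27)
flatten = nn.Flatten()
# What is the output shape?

Input shape: (9, 32, 30, 27)
Output shape: (9, 25920)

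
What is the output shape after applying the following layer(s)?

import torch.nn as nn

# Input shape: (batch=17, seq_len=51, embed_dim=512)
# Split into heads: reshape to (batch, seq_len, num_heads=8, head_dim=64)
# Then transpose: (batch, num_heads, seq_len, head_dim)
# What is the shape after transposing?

Input shape: (17, 51, 512)
  -> after reshape: (17, 51, 8, 64)
Output shape: (17, 8, 51, 64)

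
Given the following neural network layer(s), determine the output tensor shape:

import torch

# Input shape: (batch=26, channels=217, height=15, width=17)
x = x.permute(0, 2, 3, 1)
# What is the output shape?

Input shape: (26, 217, 15, 17)
Output shape: (26, 15, 17, 217)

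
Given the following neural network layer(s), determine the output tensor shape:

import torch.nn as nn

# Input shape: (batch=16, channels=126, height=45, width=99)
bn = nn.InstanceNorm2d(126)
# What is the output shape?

Input shape: (16, 126, 45, 99)
Output shape: (16, 126, 45, 99)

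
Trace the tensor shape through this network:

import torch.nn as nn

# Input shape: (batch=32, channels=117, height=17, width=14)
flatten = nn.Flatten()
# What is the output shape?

Input shape: (32, 117, 17, 14)
Output shape: (32, 27846)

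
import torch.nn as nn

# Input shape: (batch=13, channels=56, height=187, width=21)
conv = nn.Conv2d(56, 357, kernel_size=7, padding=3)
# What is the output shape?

Input shape: (13, 56, 187, 21)
Output shape: (13, 357, 187, 21)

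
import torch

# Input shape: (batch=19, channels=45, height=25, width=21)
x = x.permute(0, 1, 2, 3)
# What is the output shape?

Input shape: (19, 45, 25, 21)
Output shape: (19, 45, 25, 21)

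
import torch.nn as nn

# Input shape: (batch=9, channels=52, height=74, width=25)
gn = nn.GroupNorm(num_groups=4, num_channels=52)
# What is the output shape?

Input shape: (9, 52, 74, 25)
Output shape: (9, 52, 74, 25)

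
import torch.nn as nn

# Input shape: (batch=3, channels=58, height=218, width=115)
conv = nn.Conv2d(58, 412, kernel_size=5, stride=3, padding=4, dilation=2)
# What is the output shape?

Input shape: (3, 58, 218, 115)
Output shape: (3, 412, 73, 39)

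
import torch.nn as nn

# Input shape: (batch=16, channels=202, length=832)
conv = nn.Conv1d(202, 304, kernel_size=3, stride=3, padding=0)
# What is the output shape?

Input shape: (16, 202, 832)
Output shape: (16, 304, 277)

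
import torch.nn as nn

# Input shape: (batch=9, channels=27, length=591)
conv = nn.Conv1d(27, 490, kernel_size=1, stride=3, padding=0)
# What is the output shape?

Input shape: (9, 27, 591)
Output shape: (9, 490, 197)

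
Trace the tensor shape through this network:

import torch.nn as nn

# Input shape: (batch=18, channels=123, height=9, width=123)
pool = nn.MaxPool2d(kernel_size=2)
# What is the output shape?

Input shape: (18, 123, 9, 123)
Output shape: (18, 123, 4, 61)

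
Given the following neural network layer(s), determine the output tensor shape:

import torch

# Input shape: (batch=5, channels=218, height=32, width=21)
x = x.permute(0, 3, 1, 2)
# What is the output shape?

Input shape: (5, 218, 32, 21)
Output shape: (5, 21, 218, 32)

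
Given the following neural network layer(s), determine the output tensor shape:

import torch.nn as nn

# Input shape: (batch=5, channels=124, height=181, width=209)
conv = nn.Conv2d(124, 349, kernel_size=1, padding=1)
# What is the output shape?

Input shape: (5, 124, 181, 209)
Output shape: (5, 349, 183, 211)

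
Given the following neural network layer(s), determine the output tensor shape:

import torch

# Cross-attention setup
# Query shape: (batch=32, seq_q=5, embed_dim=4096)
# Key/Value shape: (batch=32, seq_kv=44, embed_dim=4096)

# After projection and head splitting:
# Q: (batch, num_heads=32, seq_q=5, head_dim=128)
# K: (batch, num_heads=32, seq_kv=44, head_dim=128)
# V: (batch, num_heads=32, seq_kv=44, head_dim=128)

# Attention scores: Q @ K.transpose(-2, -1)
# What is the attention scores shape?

Input shape: (32, 5, 4096)
Output shape: (32, 32, 5, 44)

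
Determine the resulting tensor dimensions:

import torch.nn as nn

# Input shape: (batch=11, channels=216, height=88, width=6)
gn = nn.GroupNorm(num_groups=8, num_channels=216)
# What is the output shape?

Input shape: (11, 216, 88, 6)
Output shape: (11, 216, 88, 6)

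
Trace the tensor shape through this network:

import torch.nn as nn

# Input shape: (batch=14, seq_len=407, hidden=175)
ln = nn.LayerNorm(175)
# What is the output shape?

Input shape: (14, 407, 175)
Output shape: (14, 407, 175)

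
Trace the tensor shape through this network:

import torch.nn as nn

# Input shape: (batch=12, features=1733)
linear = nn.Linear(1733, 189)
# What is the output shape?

Input shape: (12, 1733)
Output shape: (12, 189)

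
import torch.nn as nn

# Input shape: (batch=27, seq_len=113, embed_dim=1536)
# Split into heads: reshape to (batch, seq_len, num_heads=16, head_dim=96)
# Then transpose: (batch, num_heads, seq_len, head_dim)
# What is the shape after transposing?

Input shape: (27, 113, 1536)
  -> after reshape: (27, 113, 16, 96)
Output shape: (27, 16, 113, 96)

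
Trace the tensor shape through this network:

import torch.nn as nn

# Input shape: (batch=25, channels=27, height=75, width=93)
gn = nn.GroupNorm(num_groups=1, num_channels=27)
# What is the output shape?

Input shape: (25, 27, 75, 93)
Output shape: (25, 27, 75, 93)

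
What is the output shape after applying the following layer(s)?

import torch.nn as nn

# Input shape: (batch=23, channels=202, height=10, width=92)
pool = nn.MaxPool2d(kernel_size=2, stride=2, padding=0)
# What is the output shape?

Input shape: (23, 202, 10, 92)
Output shape: (23, 202, 5, 46)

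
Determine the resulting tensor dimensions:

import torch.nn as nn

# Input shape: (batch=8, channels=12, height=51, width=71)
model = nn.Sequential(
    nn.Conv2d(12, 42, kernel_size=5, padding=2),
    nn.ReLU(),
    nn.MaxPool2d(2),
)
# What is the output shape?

Input shape: (8, 12, 51, 71)
  -> after Conv2d: (8, 42, 51, 71)
  -> after ReLU: (8, 42, 51, 71)
Output shape: (8, 42, 25, 35)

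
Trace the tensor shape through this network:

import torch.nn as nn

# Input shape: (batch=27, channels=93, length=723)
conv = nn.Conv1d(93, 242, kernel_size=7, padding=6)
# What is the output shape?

Input shape: (27, 93, 723)
Output shape: (27, 242, 729)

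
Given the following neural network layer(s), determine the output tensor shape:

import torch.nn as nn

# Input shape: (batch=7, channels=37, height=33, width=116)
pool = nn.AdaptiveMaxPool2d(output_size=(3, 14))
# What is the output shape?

Input shape: (7, 37, 33, 116)
Output shape: (7, 37, 3, 14)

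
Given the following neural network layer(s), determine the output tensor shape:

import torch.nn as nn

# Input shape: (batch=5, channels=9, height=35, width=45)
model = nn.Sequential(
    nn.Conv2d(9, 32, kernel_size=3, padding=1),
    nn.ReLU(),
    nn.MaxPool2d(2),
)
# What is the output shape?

Input shape: (5, 9, 35, 45)
  -> after Conv2d: (5, 32, 35, 45)
  -> after ReLU: (5, 32, 35, 45)
Output shape: (5, 32, 17, 22)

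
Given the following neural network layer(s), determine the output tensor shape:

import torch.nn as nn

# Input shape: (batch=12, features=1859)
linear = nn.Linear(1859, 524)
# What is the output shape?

Input shape: (12, 1859)
Output shape: (12, 524)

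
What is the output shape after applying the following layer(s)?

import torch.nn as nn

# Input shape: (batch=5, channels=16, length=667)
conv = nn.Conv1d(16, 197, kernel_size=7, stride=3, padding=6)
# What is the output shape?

Input shape: (5, 16, 667)
Output shape: (5, 197, 225)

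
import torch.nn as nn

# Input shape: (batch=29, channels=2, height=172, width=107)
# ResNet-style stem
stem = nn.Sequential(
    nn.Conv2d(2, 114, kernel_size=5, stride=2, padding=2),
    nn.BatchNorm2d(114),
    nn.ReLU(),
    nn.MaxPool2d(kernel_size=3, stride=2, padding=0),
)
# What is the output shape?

Input shape: (29, 2, 172, 107)
  -> after Conv2d 5x5 stride=2: (29, 114, 86, 54)
Output shape: (29, 114, 42, 26)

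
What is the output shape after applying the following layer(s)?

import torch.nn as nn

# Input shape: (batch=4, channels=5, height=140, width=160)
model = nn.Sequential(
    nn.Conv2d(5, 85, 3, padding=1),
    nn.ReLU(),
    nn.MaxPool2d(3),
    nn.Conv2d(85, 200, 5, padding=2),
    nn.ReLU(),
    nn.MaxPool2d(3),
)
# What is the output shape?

Input shape: (4, 5, 140, 160)
  -> after first Conv2d: (4, 85, 140, 160)
  -> after first MaxPool2d: (4, 85, 46, 53)
  -> after second Conv2d: (4, 200, 46, 53)
Output shape: (4, 200, 15, 17)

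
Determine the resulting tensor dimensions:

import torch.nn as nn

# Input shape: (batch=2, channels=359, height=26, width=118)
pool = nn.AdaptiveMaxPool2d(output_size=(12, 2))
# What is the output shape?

Input shape: (2, 359, 26, 118)
Output shape: (2, 359, 12, 2)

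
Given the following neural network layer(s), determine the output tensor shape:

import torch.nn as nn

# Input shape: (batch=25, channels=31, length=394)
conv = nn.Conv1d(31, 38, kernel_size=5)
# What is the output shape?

Input shape: (25, 31, 394)
Output shape: (25, 38, 390)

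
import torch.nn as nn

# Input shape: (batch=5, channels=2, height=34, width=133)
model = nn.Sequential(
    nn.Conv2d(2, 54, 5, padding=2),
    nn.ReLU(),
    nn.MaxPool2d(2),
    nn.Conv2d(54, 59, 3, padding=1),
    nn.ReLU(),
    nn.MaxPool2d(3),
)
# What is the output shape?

Input shape: (5, 2, 34, 133)
  -> after first Conv2d: (5, 54, 34, 133)
  -> after first MaxPool2d: (5, 54, 17, 66)
  -> after second Conv2d: (5, 59, 17, 66)
Output shape: (5, 59, 5, 22)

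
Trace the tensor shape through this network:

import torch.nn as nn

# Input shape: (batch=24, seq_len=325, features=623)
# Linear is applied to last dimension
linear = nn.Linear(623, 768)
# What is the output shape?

Input shape: (24, 325, 623)
Output shape: (24, 325, 768)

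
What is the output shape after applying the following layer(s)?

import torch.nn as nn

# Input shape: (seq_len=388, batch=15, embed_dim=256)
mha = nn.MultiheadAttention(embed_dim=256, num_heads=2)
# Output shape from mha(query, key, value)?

Input shape: (388, 15, 256)
Output shape: (388, 15, 256)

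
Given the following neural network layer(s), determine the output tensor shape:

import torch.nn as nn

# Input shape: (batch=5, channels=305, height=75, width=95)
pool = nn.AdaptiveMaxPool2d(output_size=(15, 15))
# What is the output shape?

Input shape: (5, 305, 75, 95)
Output shape: (5, 305, 15, 15)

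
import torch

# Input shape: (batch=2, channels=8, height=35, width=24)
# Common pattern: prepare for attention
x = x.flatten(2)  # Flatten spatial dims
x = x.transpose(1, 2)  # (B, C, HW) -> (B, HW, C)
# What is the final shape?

Input shape: (2, 8, 35, 24)
  -> after flatten(2): (2, 8, 840)
Output shape: (2, 840, 8)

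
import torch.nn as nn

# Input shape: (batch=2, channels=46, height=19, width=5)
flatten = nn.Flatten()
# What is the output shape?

Input shape: (2, 46, 19, 5)
Output shape: (2, 4370)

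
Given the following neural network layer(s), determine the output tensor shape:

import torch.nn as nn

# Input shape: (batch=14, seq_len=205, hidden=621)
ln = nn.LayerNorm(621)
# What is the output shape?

Input shape: (14, 205, 621)
Output shape: (14, 205, 621)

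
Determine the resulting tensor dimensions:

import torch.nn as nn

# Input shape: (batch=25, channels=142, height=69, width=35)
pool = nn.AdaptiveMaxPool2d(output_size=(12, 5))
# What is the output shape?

Input shape: (25, 142, 69, 35)
Output shape: (25, 142, 12, 5)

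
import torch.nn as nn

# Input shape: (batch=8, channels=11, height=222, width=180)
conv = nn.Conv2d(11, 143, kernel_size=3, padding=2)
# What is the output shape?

Input shape: (8, 11, 222, 180)
Output shape: (8, 143, 224, 182)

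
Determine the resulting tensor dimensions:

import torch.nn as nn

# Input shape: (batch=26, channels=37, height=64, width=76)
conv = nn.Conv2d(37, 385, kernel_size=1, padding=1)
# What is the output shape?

Input shape: (26, 37, 64, 76)
Output shape: (26, 385, 66, 78)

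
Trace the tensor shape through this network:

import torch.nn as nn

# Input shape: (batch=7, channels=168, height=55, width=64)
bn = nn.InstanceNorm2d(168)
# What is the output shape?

Input shape: (7, 168, 55, 64)
Output shape: (7, 168, 55, 64)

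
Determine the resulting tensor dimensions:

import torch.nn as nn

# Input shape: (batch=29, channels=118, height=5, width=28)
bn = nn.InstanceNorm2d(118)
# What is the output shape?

Input shape: (29, 118, 5, 28)
Output shape: (29, 118, 5, 28)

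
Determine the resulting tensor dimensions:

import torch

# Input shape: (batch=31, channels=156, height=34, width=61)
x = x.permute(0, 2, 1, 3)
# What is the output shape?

Input shape: (31, 156, 34, 61)
Output shape: (31, 34, 156, 61)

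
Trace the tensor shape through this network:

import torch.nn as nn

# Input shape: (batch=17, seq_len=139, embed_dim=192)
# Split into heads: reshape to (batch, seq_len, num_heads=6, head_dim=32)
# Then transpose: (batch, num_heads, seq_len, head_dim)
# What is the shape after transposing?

Input shape: (17, 139, 192)
  -> after reshape: (17, 139, 6, 32)
Output shape: (17, 6, 139, 32)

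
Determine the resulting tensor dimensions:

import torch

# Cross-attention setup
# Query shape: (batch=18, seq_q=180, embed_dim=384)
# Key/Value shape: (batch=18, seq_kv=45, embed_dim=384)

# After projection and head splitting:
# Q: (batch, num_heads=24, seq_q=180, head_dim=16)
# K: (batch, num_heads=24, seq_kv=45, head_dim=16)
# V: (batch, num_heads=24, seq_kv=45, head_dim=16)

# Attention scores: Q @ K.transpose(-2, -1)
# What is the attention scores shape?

Input shape: (18, 180, 384)
Output shape: (18, 24, 180, 45)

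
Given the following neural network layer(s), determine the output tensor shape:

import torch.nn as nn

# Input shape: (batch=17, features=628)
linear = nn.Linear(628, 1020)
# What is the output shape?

Input shape: (17, 628)
Output shape: (17, 1020)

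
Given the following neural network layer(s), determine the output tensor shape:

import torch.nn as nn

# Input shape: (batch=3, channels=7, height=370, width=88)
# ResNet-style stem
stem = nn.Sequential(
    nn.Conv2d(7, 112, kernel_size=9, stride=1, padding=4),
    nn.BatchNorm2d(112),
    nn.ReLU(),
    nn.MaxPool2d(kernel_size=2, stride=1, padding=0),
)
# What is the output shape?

Input shape: (3, 7, 370, 88)
  -> after Conv2d 9x9 stride=1: (3, 112, 370, 88)
Output shape: (3, 112, 369, 87)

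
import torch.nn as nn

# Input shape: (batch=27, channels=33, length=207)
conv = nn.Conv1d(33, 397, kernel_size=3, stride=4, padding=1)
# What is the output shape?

Input shape: (27, 33, 207)
Output shape: (27, 397, 52)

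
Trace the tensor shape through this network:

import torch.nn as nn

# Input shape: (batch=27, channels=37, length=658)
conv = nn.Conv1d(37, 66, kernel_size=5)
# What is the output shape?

Input shape: (27, 37, 658)
Output shape: (27, 66, 654)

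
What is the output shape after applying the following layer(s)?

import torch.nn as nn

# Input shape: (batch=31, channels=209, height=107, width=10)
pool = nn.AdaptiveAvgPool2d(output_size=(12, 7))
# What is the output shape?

Input shape: (31, 209, 107, 10)
Output shape: (31, 209, 12, 7)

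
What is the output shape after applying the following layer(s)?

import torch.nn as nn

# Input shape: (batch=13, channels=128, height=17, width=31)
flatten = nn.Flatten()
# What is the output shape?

Input shape: (13, 128, 17, 31)
Output shape: (13, 67456)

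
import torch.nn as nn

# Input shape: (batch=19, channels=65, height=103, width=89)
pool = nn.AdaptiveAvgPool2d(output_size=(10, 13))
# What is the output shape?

Input shape: (19, 65, 103, 89)
Output shape: (19, 65, 10, 13)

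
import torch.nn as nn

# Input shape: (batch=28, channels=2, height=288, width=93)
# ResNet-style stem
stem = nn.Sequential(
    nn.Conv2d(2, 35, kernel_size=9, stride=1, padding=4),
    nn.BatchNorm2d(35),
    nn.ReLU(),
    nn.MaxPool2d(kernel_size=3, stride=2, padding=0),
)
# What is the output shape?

Input shape: (28, 2, 288, 93)
  -> after Conv2d 9x9 stride=1: (28, 35, 288, 93)
Output shape: (28, 35, 143, 46)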